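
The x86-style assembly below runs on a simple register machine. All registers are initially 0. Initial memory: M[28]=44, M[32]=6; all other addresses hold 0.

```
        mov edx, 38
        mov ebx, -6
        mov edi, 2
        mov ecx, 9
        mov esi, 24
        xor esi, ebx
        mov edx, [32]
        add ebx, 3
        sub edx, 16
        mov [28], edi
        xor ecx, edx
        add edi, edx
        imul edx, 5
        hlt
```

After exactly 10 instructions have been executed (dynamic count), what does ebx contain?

-3

edx=38
ebx=-6
edi=2
ecx=9
esi=24
esi=24^(-6)=-30
edx=M[32]=6
ebx=(-6)+3=-3
edx=6-16=-10
mov [28], edi → M[28]=2
After step 10: ebx = -3.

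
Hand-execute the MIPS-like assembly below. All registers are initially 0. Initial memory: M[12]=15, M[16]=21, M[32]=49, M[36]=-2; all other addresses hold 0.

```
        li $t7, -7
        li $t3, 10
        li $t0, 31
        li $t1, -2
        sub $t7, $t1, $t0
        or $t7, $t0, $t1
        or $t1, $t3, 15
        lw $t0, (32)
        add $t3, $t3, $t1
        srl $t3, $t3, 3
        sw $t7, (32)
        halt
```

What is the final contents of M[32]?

li $t7, -7 → $t7=-7
li $t3, 10 → $t3=10
li $t0, 31 → $t0=31
li $t1, -2 → $t1=-2
sub $t7, $t1, $t0 → $t7=(-2)-31=-33
or $t7, $t0, $t1 → $t7=31|(-2)=-1
or $t1, $t3, 15 → $t1=10|15=15
lw $t0, (32) → $t0=M[32]=49
add $t3, $t3, $t1 → $t3=10+15=25
srl $t3, $t3, 3 → $t3=25>>3=3
sw $t7, (32) → M[32]=-1
halt.

-1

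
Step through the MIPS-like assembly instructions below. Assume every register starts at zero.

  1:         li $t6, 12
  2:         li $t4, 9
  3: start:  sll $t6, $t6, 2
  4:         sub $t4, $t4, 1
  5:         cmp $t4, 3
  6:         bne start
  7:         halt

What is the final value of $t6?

49152

after li $t6, 12: $t6=12
after li $t4, 9: $t4=9
after sll $t6, $t6, 2: $t6=12<<2=48
after sub $t4, $t4, 1: $t4=9-1=8
cmp $t4, 3  (cmp 8,3)
bne start: taken
after sll $t6, $t6, 2: $t6=48<<2=192
after sub $t4, $t4, 1: $t4=8-1=7
cmp $t4, 3  (cmp 7,3)
bne start: taken
after sll $t6, $t6, 2: $t6=192<<2=768
after sub $t4, $t4, 1: $t4=7-1=6
cmp $t4, 3  (cmp 6,3)
bne start: taken
after sll $t6, $t6, 2: $t6=768<<2=3072
after sub $t4, $t4, 1: $t4=6-1=5
cmp $t4, 3  (cmp 5,3)
bne start: taken
after sll $t6, $t6, 2: $t6=3072<<2=12288
after sub $t4, $t4, 1: $t4=5-1=4
cmp $t4, 3  (cmp 4,3)
bne start: taken
after sll $t6, $t6, 2: $t6=12288<<2=49152
after sub $t4, $t4, 1: $t4=4-1=3
cmp $t4, 3  (cmp 3,3)
bne start: not taken
halt.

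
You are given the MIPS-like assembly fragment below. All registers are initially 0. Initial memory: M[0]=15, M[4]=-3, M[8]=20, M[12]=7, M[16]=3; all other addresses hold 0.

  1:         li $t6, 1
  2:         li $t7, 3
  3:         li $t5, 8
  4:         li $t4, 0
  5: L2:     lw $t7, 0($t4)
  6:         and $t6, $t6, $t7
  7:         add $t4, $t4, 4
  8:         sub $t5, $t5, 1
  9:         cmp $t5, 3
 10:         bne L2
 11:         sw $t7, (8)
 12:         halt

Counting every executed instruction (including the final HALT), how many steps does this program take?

li $t6, 1 → $t6=1
li $t7, 3 → $t7=3
li $t5, 8 → $t5=8
li $t4, 0 → $t4=0
lw $t7, 0($t4) → $t7=M[0]=15
and $t6, $t6, $t7 → $t6=1&15=1
add $t4, $t4, 4 → $t4=0+4=4
sub $t5, $t5, 1 → $t5=8-1=7
cmp $t5, 3  (cmp 7,3)
bne L2: taken
lw $t7, 0($t4) → $t7=M[4]=-3
and $t6, $t6, $t7 → $t6=1&(-3)=1
add $t4, $t4, 4 → $t4=4+4=8
sub $t5, $t5, 1 → $t5=7-1=6
cmp $t5, 3  (cmp 6,3)
bne L2: taken
lw $t7, 0($t4) → $t7=M[8]=20
and $t6, $t6, $t7 → $t6=1&20=0
add $t4, $t4, 4 → $t4=8+4=12
sub $t5, $t5, 1 → $t5=6-1=5
cmp $t5, 3  (cmp 5,3)
bne L2: taken
lw $t7, 0($t4) → $t7=M[12]=7
and $t6, $t6, $t7 → $t6=0&7=0
add $t4, $t4, 4 → $t4=12+4=16
sub $t5, $t5, 1 → $t5=5-1=4
cmp $t5, 3  (cmp 4,3)
bne L2: taken
lw $t7, 0($t4) → $t7=M[16]=3
and $t6, $t6, $t7 → $t6=0&3=0
add $t4, $t4, 4 → $t4=16+4=20
sub $t5, $t5, 1 → $t5=4-1=3
cmp $t5, 3  (cmp 3,3)
bne L2: not taken
sw $t7, (8) → M[8]=3
halt.
Total executed instructions: 36.

36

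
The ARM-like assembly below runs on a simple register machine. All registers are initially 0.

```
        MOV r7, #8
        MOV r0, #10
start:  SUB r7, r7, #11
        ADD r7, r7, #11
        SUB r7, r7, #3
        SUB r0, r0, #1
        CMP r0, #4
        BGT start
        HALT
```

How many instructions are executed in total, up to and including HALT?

MOV r7, #8 → r7=8
MOV r0, #10 → r0=10
SUB r7, r7, #11 → r7=8-11=-3
ADD r7, r7, #11 → r7=(-3)+11=8
SUB r7, r7, #3 → r7=8-3=5
SUB r0, r0, #1 → r0=10-1=9
CMP r0, #4  (cmp 9,4)
BGT start: taken
SUB r7, r7, #11 → r7=5-11=-6
ADD r7, r7, #11 → r7=(-6)+11=5
SUB r7, r7, #3 → r7=5-3=2
SUB r0, r0, #1 → r0=9-1=8
CMP r0, #4  (cmp 8,4)
BGT start: taken
SUB r7, r7, #11 → r7=2-11=-9
ADD r7, r7, #11 → r7=(-9)+11=2
SUB r7, r7, #3 → r7=2-3=-1
SUB r0, r0, #1 → r0=8-1=7
CMP r0, #4  (cmp 7,4)
BGT start: taken
SUB r7, r7, #11 → r7=(-1)-11=-12
ADD r7, r7, #11 → r7=(-12)+11=-1
SUB r7, r7, #3 → r7=(-1)-3=-4
SUB r0, r0, #1 → r0=7-1=6
CMP r0, #4  (cmp 6,4)
BGT start: taken
SUB r7, r7, #11 → r7=(-4)-11=-15
ADD r7, r7, #11 → r7=(-15)+11=-4
SUB r7, r7, #3 → r7=(-4)-3=-7
SUB r0, r0, #1 → r0=6-1=5
CMP r0, #4  (cmp 5,4)
BGT start: taken
SUB r7, r7, #11 → r7=(-7)-11=-18
ADD r7, r7, #11 → r7=(-18)+11=-7
SUB r7, r7, #3 → r7=(-7)-3=-10
SUB r0, r0, #1 → r0=5-1=4
CMP r0, #4  (cmp 4,4)
BGT start: not taken
halt.
Total executed instructions: 39.

39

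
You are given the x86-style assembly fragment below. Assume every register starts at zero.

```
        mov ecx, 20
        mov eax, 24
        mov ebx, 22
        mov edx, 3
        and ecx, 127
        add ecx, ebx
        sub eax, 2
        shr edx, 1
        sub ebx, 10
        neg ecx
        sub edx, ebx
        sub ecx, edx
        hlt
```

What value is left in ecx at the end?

ecx=20
eax=24
ebx=22
edx=3
ecx=20&127=20
ecx=20+22=42
eax=24-2=22
edx=3>>1=1
ebx=22-10=12
ecx=-(42)=-42
edx=1-12=-11
ecx=(-42)-(-11)=-31
halt.

-31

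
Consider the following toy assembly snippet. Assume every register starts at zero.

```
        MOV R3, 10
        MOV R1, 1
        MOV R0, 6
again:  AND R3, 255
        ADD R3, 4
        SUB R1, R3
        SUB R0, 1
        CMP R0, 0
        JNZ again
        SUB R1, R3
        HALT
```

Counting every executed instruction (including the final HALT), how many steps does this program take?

41

MOV R3, 10 → R3=10
MOV R1, 1 → R1=1
MOV R0, 6 → R0=6
AND R3, 255 → R3=10&255=10
ADD R3, 4 → R3=10+4=14
SUB R1, R3 → R1=1-14=-13
SUB R0, 1 → R0=6-1=5
CMP R0, 0  (cmp 5,0)
JNZ again: taken
AND R3, 255 → R3=14&255=14
ADD R3, 4 → R3=14+4=18
SUB R1, R3 → R1=(-13)-18=-31
SUB R0, 1 → R0=5-1=4
CMP R0, 0  (cmp 4,0)
JNZ again: taken
AND R3, 255 → R3=18&255=18
ADD R3, 4 → R3=18+4=22
SUB R1, R3 → R1=(-31)-22=-53
SUB R0, 1 → R0=4-1=3
CMP R0, 0  (cmp 3,0)
JNZ again: taken
AND R3, 255 → R3=22&255=22
ADD R3, 4 → R3=22+4=26
SUB R1, R3 → R1=(-53)-26=-79
SUB R0, 1 → R0=3-1=2
CMP R0, 0  (cmp 2,0)
JNZ again: taken
AND R3, 255 → R3=26&255=26
ADD R3, 4 → R3=26+4=30
SUB R1, R3 → R1=(-79)-30=-109
SUB R0, 1 → R0=2-1=1
CMP R0, 0  (cmp 1,0)
JNZ again: taken
AND R3, 255 → R3=30&255=30
ADD R3, 4 → R3=30+4=34
SUB R1, R3 → R1=(-109)-34=-143
SUB R0, 1 → R0=1-1=0
CMP R0, 0  (cmp 0,0)
JNZ again: not taken
SUB R1, R3 → R1=(-143)-34=-177
halt.
Total executed instructions: 41.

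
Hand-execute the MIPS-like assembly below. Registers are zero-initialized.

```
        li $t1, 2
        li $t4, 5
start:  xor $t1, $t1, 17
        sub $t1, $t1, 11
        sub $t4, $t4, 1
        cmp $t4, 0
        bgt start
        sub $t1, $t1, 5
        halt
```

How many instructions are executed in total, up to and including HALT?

li $t1, 2 → $t1=2
li $t4, 5 → $t4=5
xor $t1, $t1, 17 → $t1=2^17=19
sub $t1, $t1, 11 → $t1=19-11=8
sub $t4, $t4, 1 → $t4=5-1=4
cmp $t4, 0  (cmp 4,0)
bgt start: taken
xor $t1, $t1, 17 → $t1=8^17=25
sub $t1, $t1, 11 → $t1=25-11=14
sub $t4, $t4, 1 → $t4=4-1=3
cmp $t4, 0  (cmp 3,0)
bgt start: taken
xor $t1, $t1, 17 → $t1=14^17=31
sub $t1, $t1, 11 → $t1=31-11=20
sub $t4, $t4, 1 → $t4=3-1=2
cmp $t4, 0  (cmp 2,0)
bgt start: taken
xor $t1, $t1, 17 → $t1=20^17=5
sub $t1, $t1, 11 → $t1=5-11=-6
sub $t4, $t4, 1 → $t4=2-1=1
cmp $t4, 0  (cmp 1,0)
bgt start: taken
xor $t1, $t1, 17 → $t1=(-6)^17=-21
sub $t1, $t1, 11 → $t1=(-21)-11=-32
sub $t4, $t4, 1 → $t4=1-1=0
cmp $t4, 0  (cmp 0,0)
bgt start: not taken
sub $t1, $t1, 5 → $t1=(-32)-5=-37
halt.
Total executed instructions: 29.

29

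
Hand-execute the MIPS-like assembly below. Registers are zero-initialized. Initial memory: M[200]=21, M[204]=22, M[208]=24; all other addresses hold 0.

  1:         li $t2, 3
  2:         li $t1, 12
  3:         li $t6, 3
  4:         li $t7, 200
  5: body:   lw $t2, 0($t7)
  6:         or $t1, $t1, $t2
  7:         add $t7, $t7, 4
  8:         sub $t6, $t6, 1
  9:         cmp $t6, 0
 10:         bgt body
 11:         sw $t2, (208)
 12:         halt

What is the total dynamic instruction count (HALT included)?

li $t2, 3 → $t2=3
li $t1, 12 → $t1=12
li $t6, 3 → $t6=3
li $t7, 200 → $t7=200
lw $t2, 0($t7) → $t2=M[200]=21
or $t1, $t1, $t2 → $t1=12|21=29
add $t7, $t7, 4 → $t7=200+4=204
sub $t6, $t6, 1 → $t6=3-1=2
cmp $t6, 0  (cmp 2,0)
bgt body: taken
lw $t2, 0($t7) → $t2=M[204]=22
or $t1, $t1, $t2 → $t1=29|22=31
add $t7, $t7, 4 → $t7=204+4=208
sub $t6, $t6, 1 → $t6=2-1=1
cmp $t6, 0  (cmp 1,0)
bgt body: taken
lw $t2, 0($t7) → $t2=M[208]=24
or $t1, $t1, $t2 → $t1=31|24=31
add $t7, $t7, 4 → $t7=208+4=212
sub $t6, $t6, 1 → $t6=1-1=0
cmp $t6, 0  (cmp 0,0)
bgt body: not taken
sw $t2, (208) → M[208]=24
halt.
Total executed instructions: 24.

24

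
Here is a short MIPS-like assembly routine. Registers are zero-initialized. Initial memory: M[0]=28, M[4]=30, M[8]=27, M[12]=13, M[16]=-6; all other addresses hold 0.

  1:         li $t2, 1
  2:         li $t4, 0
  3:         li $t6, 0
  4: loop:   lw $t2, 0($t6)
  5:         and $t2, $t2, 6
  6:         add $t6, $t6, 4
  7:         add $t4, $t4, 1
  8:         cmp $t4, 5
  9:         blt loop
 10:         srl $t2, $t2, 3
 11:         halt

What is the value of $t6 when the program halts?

20

$t2=1
$t4=0
$t6=0
$t2=M[0]=28
$t2=28&6=4
$t6=0+4=4
$t4=0+1=1
cmp $t4, 5  (cmp 1,5)
blt loop: taken
$t2=M[4]=30
$t2=30&6=6
$t6=4+4=8
$t4=1+1=2
cmp $t4, 5  (cmp 2,5)
blt loop: taken
$t2=M[8]=27
$t2=27&6=2
$t6=8+4=12
$t4=2+1=3
cmp $t4, 5  (cmp 3,5)
blt loop: taken
$t2=M[12]=13
$t2=13&6=4
$t6=12+4=16
$t4=3+1=4
cmp $t4, 5  (cmp 4,5)
blt loop: taken
$t2=M[16]=-6
$t2=(-6)&6=2
$t6=16+4=20
$t4=4+1=5
cmp $t4, 5  (cmp 5,5)
blt loop: not taken
$t2=2>>3=0
halt.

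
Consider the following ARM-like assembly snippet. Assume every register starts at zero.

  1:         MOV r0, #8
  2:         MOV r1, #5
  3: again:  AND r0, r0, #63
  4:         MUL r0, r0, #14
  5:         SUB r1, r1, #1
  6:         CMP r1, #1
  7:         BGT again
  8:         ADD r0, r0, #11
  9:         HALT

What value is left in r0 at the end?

after MOV r0, #8: r0=8
after MOV r1, #5: r1=5
after AND r0, r0, #63: r0=8&63=8
after MUL r0, r0, #14: r0=8*14=112
after SUB r1, r1, #1: r1=5-1=4
CMP r1, #1  (cmp 4,1)
BGT again: taken
after AND r0, r0, #63: r0=112&63=48
after MUL r0, r0, #14: r0=48*14=672
after SUB r1, r1, #1: r1=4-1=3
CMP r1, #1  (cmp 3,1)
BGT again: taken
after AND r0, r0, #63: r0=672&63=32
after MUL r0, r0, #14: r0=32*14=448
after SUB r1, r1, #1: r1=3-1=2
CMP r1, #1  (cmp 2,1)
BGT again: taken
after AND r0, r0, #63: r0=448&63=0
after MUL r0, r0, #14: r0=0*14=0
after SUB r1, r1, #1: r1=2-1=1
CMP r1, #1  (cmp 1,1)
BGT again: not taken
after ADD r0, r0, #11: r0=0+11=11
halt.

11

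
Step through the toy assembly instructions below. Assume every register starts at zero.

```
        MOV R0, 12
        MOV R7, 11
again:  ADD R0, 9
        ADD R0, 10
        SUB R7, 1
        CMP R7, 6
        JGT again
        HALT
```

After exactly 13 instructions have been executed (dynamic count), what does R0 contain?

R0=12
R7=11
R0=12+9=21
R0=21+10=31
R7=11-1=10
CMP R7, 6  (cmp 10,6)
JGT again: taken
R0=31+9=40
R0=40+10=50
R7=10-1=9
CMP R7, 6  (cmp 9,6)
JGT again: taken
R0=50+9=59
After step 13: R0 = 59.

59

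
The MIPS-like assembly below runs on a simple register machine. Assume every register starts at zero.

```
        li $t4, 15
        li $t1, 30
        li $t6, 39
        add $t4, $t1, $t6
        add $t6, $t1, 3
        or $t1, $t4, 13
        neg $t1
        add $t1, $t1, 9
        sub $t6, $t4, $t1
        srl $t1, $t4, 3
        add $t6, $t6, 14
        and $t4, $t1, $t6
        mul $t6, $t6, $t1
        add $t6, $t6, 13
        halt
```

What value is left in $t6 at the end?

$t4=15
$t1=30
$t6=39
$t4=30+39=69
$t6=30+3=33
$t1=69|13=77
$t1=-(77)=-77
$t1=(-77)+9=-68
$t6=69-(-68)=137
$t1=69>>3=8
$t6=137+14=151
$t4=8&151=0
$t6=151*8=1208
$t6=1208+13=1221
halt.

1221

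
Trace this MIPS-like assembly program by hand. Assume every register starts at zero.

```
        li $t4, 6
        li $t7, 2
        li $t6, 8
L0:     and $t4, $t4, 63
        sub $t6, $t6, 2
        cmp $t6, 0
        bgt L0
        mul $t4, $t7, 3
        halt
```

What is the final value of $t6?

0

li $t4, 6 → $t4=6
li $t7, 2 → $t7=2
li $t6, 8 → $t6=8
and $t4, $t4, 63 → $t4=6&63=6
sub $t6, $t6, 2 → $t6=8-2=6
cmp $t6, 0  (cmp 6,0)
bgt L0: taken
and $t4, $t4, 63 → $t4=6&63=6
sub $t6, $t6, 2 → $t6=6-2=4
cmp $t6, 0  (cmp 4,0)
bgt L0: taken
and $t4, $t4, 63 → $t4=6&63=6
sub $t6, $t6, 2 → $t6=4-2=2
cmp $t6, 0  (cmp 2,0)
bgt L0: taken
and $t4, $t4, 63 → $t4=6&63=6
sub $t6, $t6, 2 → $t6=2-2=0
cmp $t6, 0  (cmp 0,0)
bgt L0: not taken
mul $t4, $t7, 3 → $t4=2*3=6
halt.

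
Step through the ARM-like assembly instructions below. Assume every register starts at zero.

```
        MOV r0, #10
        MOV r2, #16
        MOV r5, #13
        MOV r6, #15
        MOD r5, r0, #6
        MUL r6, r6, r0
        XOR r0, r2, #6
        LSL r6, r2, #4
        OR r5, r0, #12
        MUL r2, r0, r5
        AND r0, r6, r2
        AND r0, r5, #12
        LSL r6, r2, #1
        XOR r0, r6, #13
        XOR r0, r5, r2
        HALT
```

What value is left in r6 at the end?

after MOV r0, #10: r0=10
after MOV r2, #16: r2=16
after MOV r5, #13: r5=13
after MOV r6, #15: r6=15
after MOD r5, r0, #6: r5=10%6=4
after MUL r6, r6, r0: r6=15*10=150
after XOR r0, r2, #6: r0=16^6=22
after LSL r6, r2, #4: r6=16<<4=256
after OR r5, r0, #12: r5=22|12=30
after MUL r2, r0, r5: r2=22*30=660
after AND r0, r6, r2: r0=256&660=0
after AND r0, r5, #12: r0=30&12=12
after LSL r6, r2, #1: r6=660<<1=1320
after XOR r0, r6, #13: r0=1320^13=1317
after XOR r0, r5, r2: r0=30^660=650
halt.

1320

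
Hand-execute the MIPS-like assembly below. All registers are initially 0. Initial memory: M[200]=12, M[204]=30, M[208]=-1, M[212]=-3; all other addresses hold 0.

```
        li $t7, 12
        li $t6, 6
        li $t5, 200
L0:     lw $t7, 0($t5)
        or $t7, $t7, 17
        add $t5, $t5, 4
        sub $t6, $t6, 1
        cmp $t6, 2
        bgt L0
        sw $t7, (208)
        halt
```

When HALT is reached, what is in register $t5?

$t7=12
$t6=6
$t5=200
$t7=M[200]=12
$t7=12|17=29
$t5=200+4=204
$t6=6-1=5
cmp $t6, 2  (cmp 5,2)
bgt L0: taken
$t7=M[204]=30
$t7=30|17=31
$t5=204+4=208
$t6=5-1=4
cmp $t6, 2  (cmp 4,2)
bgt L0: taken
$t7=M[208]=-1
$t7=(-1)|17=-1
$t5=208+4=212
$t6=4-1=3
cmp $t6, 2  (cmp 3,2)
bgt L0: taken
$t7=M[212]=-3
$t7=(-3)|17=-3
$t5=212+4=216
$t6=3-1=2
cmp $t6, 2  (cmp 2,2)
bgt L0: not taken
sw $t7, (208) → M[208]=-3
halt.

216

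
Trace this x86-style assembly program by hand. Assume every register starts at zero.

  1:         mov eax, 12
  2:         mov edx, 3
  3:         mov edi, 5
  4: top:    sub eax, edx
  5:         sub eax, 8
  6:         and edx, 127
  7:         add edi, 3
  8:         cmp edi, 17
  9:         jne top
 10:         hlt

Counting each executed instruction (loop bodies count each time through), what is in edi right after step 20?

14

eax=12
edx=3
edi=5
eax=12-3=9
eax=9-8=1
edx=3&127=3
edi=5+3=8
cmp edi, 17  (cmp 8,17)
jne top: taken
eax=1-3=-2
eax=(-2)-8=-10
edx=3&127=3
edi=8+3=11
cmp edi, 17  (cmp 11,17)
jne top: taken
eax=(-10)-3=-13
eax=(-13)-8=-21
edx=3&127=3
edi=11+3=14
cmp edi, 17  (cmp 14,17)
After step 20: edi = 14.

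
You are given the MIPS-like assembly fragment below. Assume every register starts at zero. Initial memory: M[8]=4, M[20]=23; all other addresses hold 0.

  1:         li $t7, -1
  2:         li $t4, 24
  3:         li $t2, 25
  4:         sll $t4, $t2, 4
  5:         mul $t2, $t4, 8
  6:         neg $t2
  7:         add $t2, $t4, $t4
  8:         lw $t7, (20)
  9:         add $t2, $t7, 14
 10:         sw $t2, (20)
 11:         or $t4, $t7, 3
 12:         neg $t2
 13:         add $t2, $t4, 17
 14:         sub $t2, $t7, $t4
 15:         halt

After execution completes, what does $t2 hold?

$t7=-1
$t4=24
$t2=25
$t4=25<<4=400
$t2=400*8=3200
$t2=-(3200)=-3200
$t2=400+400=800
$t7=M[20]=23
$t2=23+14=37
sw $t2, (20) → M[20]=37
$t4=23|3=23
$t2=-(37)=-37
$t2=23+17=40
$t2=23-23=0
halt.

0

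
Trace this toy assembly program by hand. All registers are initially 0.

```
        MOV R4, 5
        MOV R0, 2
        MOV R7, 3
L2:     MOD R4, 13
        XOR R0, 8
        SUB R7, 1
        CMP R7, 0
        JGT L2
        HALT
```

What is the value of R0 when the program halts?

10

MOV R4, 5 → R4=5
MOV R0, 2 → R0=2
MOV R7, 3 → R7=3
MOD R4, 13 → R4=5%13=5
XOR R0, 8 → R0=2^8=10
SUB R7, 1 → R7=3-1=2
CMP R7, 0  (cmp 2,0)
JGT L2: taken
MOD R4, 13 → R4=5%13=5
XOR R0, 8 → R0=10^8=2
SUB R7, 1 → R7=2-1=1
CMP R7, 0  (cmp 1,0)
JGT L2: taken
MOD R4, 13 → R4=5%13=5
XOR R0, 8 → R0=2^8=10
SUB R7, 1 → R7=1-1=0
CMP R7, 0  (cmp 0,0)
JGT L2: not taken
halt.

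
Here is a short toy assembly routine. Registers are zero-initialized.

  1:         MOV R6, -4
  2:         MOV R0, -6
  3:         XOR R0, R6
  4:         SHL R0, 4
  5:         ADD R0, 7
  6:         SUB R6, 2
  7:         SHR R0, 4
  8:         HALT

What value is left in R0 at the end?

MOV R6, -4 → R6=-4
MOV R0, -6 → R0=-6
XOR R0, R6 → R0=(-6)^(-4)=6
SHL R0, 4 → R0=6<<4=96
ADD R0, 7 → R0=96+7=103
SUB R6, 2 → R6=(-4)-2=-6
SHR R0, 4 → R0=103>>4=6
halt.

6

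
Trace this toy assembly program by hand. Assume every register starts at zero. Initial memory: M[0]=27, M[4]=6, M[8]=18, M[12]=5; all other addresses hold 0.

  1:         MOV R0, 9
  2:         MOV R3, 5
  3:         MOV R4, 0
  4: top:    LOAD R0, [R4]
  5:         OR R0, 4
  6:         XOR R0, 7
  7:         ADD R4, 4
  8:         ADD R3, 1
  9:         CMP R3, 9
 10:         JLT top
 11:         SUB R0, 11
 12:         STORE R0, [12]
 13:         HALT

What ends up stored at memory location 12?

after MOV R0, 9: R0=9
after MOV R3, 5: R3=5
after MOV R4, 0: R4=0
after LOAD R0, [R4]: R0=M[0]=27
after OR R0, 4: R0=27|4=31
after XOR R0, 7: R0=31^7=24
after ADD R4, 4: R4=0+4=4
after ADD R3, 1: R3=5+1=6
CMP R3, 9  (cmp 6,9)
JLT top: taken
after LOAD R0, [R4]: R0=M[4]=6
after OR R0, 4: R0=6|4=6
after XOR R0, 7: R0=6^7=1
after ADD R4, 4: R4=4+4=8
after ADD R3, 1: R3=6+1=7
CMP R3, 9  (cmp 7,9)
JLT top: taken
after LOAD R0, [R4]: R0=M[8]=18
after OR R0, 4: R0=18|4=22
after XOR R0, 7: R0=22^7=17
after ADD R4, 4: R4=8+4=12
after ADD R3, 1: R3=7+1=8
CMP R3, 9  (cmp 8,9)
JLT top: taken
after LOAD R0, [R4]: R0=M[12]=5
after OR R0, 4: R0=5|4=5
after XOR R0, 7: R0=5^7=2
after ADD R4, 4: R4=12+4=16
after ADD R3, 1: R3=8+1=9
CMP R3, 9  (cmp 9,9)
JLT top: not taken
after SUB R0, 11: R0=2-11=-9
STORE R0, [12] → M[12]=-9
halt.

-9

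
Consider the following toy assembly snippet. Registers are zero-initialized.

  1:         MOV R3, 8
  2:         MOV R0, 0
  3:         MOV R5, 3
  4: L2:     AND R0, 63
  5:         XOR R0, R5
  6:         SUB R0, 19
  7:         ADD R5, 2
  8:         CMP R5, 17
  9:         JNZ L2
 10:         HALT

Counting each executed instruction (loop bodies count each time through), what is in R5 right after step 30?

after MOV R3, 8: R3=8
after MOV R0, 0: R0=0
after MOV R5, 3: R5=3
after AND R0, 63: R0=0&63=0
after XOR R0, R5: R0=0^3=3
after SUB R0, 19: R0=3-19=-16
after ADD R5, 2: R5=3+2=5
CMP R5, 17  (cmp 5,17)
JNZ L2: taken
after AND R0, 63: R0=(-16)&63=48
after XOR R0, R5: R0=48^5=53
after SUB R0, 19: R0=53-19=34
after ADD R5, 2: R5=5+2=7
CMP R5, 17  (cmp 7,17)
JNZ L2: taken
after AND R0, 63: R0=34&63=34
after XOR R0, R5: R0=34^7=37
after SUB R0, 19: R0=37-19=18
after ADD R5, 2: R5=7+2=9
CMP R5, 17  (cmp 9,17)
JNZ L2: taken
after AND R0, 63: R0=18&63=18
after XOR R0, R5: R0=18^9=27
after SUB R0, 19: R0=27-19=8
after ADD R5, 2: R5=9+2=11
CMP R5, 17  (cmp 11,17)
JNZ L2: taken
after AND R0, 63: R0=8&63=8
after XOR R0, R5: R0=8^11=3
after SUB R0, 19: R0=3-19=-16
After step 30: R5 = 11.

11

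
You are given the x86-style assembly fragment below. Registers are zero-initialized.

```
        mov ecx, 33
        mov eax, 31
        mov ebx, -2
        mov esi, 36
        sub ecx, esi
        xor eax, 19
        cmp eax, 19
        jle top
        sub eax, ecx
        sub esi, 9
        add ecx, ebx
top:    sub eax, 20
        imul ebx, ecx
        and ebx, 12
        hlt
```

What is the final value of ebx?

mov ecx, 33 → ecx=33
mov eax, 31 → eax=31
mov ebx, -2 → ebx=-2
mov esi, 36 → esi=36
sub ecx, esi → ecx=33-36=-3
xor eax, 19 → eax=31^19=12
cmp eax, 19  (cmp 12,19)
jle top: taken
sub eax, 20 → eax=12-20=-8
imul ebx, ecx → ebx=(-2)*(-3)=6
and ebx, 12 → ebx=6&12=4
halt.

4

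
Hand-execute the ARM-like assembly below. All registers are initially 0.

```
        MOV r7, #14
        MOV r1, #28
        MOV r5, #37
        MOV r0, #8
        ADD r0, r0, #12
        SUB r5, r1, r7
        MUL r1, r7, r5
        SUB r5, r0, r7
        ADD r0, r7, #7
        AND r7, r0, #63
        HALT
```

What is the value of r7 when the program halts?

after MOV r7, #14: r7=14
after MOV r1, #28: r1=28
after MOV r5, #37: r5=37
after MOV r0, #8: r0=8
after ADD r0, r0, #12: r0=8+12=20
after SUB r5, r1, r7: r5=28-14=14
after MUL r1, r7, r5: r1=14*14=196
after SUB r5, r0, r7: r5=20-14=6
after ADD r0, r7, #7: r0=14+7=21
after AND r7, r0, #63: r7=21&63=21
halt.

21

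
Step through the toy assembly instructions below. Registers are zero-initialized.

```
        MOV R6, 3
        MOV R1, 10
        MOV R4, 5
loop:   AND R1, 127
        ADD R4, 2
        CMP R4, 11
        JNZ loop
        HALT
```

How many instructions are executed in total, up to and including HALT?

after MOV R6, 3: R6=3
after MOV R1, 10: R1=10
after MOV R4, 5: R4=5
after AND R1, 127: R1=10&127=10
after ADD R4, 2: R4=5+2=7
CMP R4, 11  (cmp 7,11)
JNZ loop: taken
after AND R1, 127: R1=10&127=10
after ADD R4, 2: R4=7+2=9
CMP R4, 11  (cmp 9,11)
JNZ loop: taken
after AND R1, 127: R1=10&127=10
after ADD R4, 2: R4=9+2=11
CMP R4, 11  (cmp 11,11)
JNZ loop: not taken
halt.
Total executed instructions: 16.

16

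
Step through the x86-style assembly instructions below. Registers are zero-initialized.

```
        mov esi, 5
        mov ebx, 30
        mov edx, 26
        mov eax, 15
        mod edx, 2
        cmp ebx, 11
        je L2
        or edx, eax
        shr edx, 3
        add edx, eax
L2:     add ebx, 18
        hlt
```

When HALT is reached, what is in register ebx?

mov esi, 5 → esi=5
mov ebx, 30 → ebx=30
mov edx, 26 → edx=26
mov eax, 15 → eax=15
mod edx, 2 → edx=26%2=0
cmp ebx, 11  (cmp 30,11)
je L2: not taken
or edx, eax → edx=0|15=15
shr edx, 3 → edx=15>>3=1
add edx, eax → edx=1+15=16
add ebx, 18 → ebx=30+18=48
halt.

48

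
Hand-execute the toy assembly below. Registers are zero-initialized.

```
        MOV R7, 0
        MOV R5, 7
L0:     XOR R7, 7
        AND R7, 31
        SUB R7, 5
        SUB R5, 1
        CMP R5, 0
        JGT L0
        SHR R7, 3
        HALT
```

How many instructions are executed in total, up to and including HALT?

46

MOV R7, 0 → R7=0
MOV R5, 7 → R5=7
XOR R7, 7 → R7=0^7=7
AND R7, 31 → R7=7&31=7
SUB R7, 5 → R7=7-5=2
SUB R5, 1 → R5=7-1=6
CMP R5, 0  (cmp 6,0)
JGT L0: taken
XOR R7, 7 → R7=2^7=5
AND R7, 31 → R7=5&31=5
SUB R7, 5 → R7=5-5=0
SUB R5, 1 → R5=6-1=5
CMP R5, 0  (cmp 5,0)
JGT L0: taken
XOR R7, 7 → R7=0^7=7
AND R7, 31 → R7=7&31=7
SUB R7, 5 → R7=7-5=2
SUB R5, 1 → R5=5-1=4
CMP R5, 0  (cmp 4,0)
JGT L0: taken
XOR R7, 7 → R7=2^7=5
AND R7, 31 → R7=5&31=5
SUB R7, 5 → R7=5-5=0
SUB R5, 1 → R5=4-1=3
CMP R5, 0  (cmp 3,0)
JGT L0: taken
XOR R7, 7 → R7=0^7=7
AND R7, 31 → R7=7&31=7
SUB R7, 5 → R7=7-5=2
SUB R5, 1 → R5=3-1=2
CMP R5, 0  (cmp 2,0)
JGT L0: taken
XOR R7, 7 → R7=2^7=5
AND R7, 31 → R7=5&31=5
SUB R7, 5 → R7=5-5=0
SUB R5, 1 → R5=2-1=1
CMP R5, 0  (cmp 1,0)
JGT L0: taken
XOR R7, 7 → R7=0^7=7
AND R7, 31 → R7=7&31=7
SUB R7, 5 → R7=7-5=2
SUB R5, 1 → R5=1-1=0
CMP R5, 0  (cmp 0,0)
JGT L0: not taken
SHR R7, 3 → R7=2>>3=0
halt.
Total executed instructions: 46.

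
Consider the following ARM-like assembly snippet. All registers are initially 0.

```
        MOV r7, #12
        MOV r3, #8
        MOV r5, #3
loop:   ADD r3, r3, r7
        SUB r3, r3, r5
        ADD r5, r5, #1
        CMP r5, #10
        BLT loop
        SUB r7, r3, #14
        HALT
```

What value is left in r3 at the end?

50

MOV r7, #12 → r7=12
MOV r3, #8 → r3=8
MOV r5, #3 → r5=3
ADD r3, r3, r7 → r3=8+12=20
SUB r3, r3, r5 → r3=20-3=17
ADD r5, r5, #1 → r5=3+1=4
CMP r5, #10  (cmp 4,10)
BLT loop: taken
ADD r3, r3, r7 → r3=17+12=29
SUB r3, r3, r5 → r3=29-4=25
ADD r5, r5, #1 → r5=4+1=5
CMP r5, #10  (cmp 5,10)
BLT loop: taken
ADD r3, r3, r7 → r3=25+12=37
SUB r3, r3, r5 → r3=37-5=32
ADD r5, r5, #1 → r5=5+1=6
CMP r5, #10  (cmp 6,10)
BLT loop: taken
ADD r3, r3, r7 → r3=32+12=44
SUB r3, r3, r5 → r3=44-6=38
ADD r5, r5, #1 → r5=6+1=7
CMP r5, #10  (cmp 7,10)
BLT loop: taken
ADD r3, r3, r7 → r3=38+12=50
SUB r3, r3, r5 → r3=50-7=43
ADD r5, r5, #1 → r5=7+1=8
CMP r5, #10  (cmp 8,10)
BLT loop: taken
ADD r3, r3, r7 → r3=43+12=55
SUB r3, r3, r5 → r3=55-8=47
ADD r5, r5, #1 → r5=8+1=9
CMP r5, #10  (cmp 9,10)
BLT loop: taken
ADD r3, r3, r7 → r3=47+12=59
SUB r3, r3, r5 → r3=59-9=50
ADD r5, r5, #1 → r5=9+1=10
CMP r5, #10  (cmp 10,10)
BLT loop: not taken
SUB r7, r3, #14 → r7=50-14=36
halt.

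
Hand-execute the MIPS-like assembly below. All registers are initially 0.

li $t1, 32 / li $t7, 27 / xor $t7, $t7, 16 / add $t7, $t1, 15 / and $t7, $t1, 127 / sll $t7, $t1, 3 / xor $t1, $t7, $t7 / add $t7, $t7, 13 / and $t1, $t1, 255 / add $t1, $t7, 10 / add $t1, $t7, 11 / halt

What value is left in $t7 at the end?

269

$t1=32
$t7=27
$t7=27^16=11
$t7=32+15=47
$t7=32&127=32
$t7=32<<3=256
$t1=256^256=0
$t7=256+13=269
$t1=0&255=0
$t1=269+10=279
$t1=269+11=280
halt.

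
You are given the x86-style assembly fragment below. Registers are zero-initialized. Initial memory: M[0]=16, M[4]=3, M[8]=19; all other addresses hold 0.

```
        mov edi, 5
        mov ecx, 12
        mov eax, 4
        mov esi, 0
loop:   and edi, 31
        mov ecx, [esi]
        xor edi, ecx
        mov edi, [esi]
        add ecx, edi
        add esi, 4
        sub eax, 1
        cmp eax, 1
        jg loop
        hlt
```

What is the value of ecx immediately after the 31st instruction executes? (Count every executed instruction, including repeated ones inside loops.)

mov edi, 5 → edi=5
mov ecx, 12 → ecx=12
mov eax, 4 → eax=4
mov esi, 0 → esi=0
and edi, 31 → edi=5&31=5
mov ecx, [esi] → ecx=M[0]=16
xor edi, ecx → edi=5^16=21
mov edi, [esi] → edi=M[0]=16
add ecx, edi → ecx=16+16=32
add esi, 4 → esi=0+4=4
sub eax, 1 → eax=4-1=3
cmp eax, 1  (cmp 3,1)
jg loop: taken
and edi, 31 → edi=16&31=16
mov ecx, [esi] → ecx=M[4]=3
xor edi, ecx → edi=16^3=19
mov edi, [esi] → edi=M[4]=3
add ecx, edi → ecx=3+3=6
add esi, 4 → esi=4+4=8
sub eax, 1 → eax=3-1=2
cmp eax, 1  (cmp 2,1)
jg loop: taken
and edi, 31 → edi=3&31=3
mov ecx, [esi] → ecx=M[8]=19
xor edi, ecx → edi=3^19=16
mov edi, [esi] → edi=M[8]=19
add ecx, edi → ecx=19+19=38
add esi, 4 → esi=8+4=12
sub eax, 1 → eax=2-1=1
cmp eax, 1  (cmp 1,1)
jg loop: not taken
After step 31: ecx = 38.

38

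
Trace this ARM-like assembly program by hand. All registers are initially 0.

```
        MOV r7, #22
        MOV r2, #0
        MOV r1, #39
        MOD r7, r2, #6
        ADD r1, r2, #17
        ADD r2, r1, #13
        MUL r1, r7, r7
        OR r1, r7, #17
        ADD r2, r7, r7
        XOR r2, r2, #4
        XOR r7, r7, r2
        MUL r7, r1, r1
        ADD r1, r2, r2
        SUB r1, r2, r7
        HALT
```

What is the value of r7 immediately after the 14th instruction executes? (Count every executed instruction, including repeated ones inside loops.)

MOV r7, #22 → r7=22
MOV r2, #0 → r2=0
MOV r1, #39 → r1=39
MOD r7, r2, #6 → r7=0%6=0
ADD r1, r2, #17 → r1=0+17=17
ADD r2, r1, #13 → r2=17+13=30
MUL r1, r7, r7 → r1=0*0=0
OR r1, r7, #17 → r1=0|17=17
ADD r2, r7, r7 → r2=0+0=0
XOR r2, r2, #4 → r2=0^4=4
XOR r7, r7, r2 → r7=0^4=4
MUL r7, r1, r1 → r7=17*17=289
ADD r1, r2, r2 → r1=4+4=8
SUB r1, r2, r7 → r1=4-289=-285
After step 14: r7 = 289.

289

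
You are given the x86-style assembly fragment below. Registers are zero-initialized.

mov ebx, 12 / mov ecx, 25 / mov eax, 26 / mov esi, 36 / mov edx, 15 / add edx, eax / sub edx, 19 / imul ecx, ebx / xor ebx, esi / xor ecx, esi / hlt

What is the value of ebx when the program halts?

after mov ebx, 12: ebx=12
after mov ecx, 25: ecx=25
after mov eax, 26: eax=26
after mov esi, 36: esi=36
after mov edx, 15: edx=15
after add edx, eax: edx=15+26=41
after sub edx, 19: edx=41-19=22
after imul ecx, ebx: ecx=25*12=300
after xor ebx, esi: ebx=12^36=40
after xor ecx, esi: ecx=300^36=264
halt.

40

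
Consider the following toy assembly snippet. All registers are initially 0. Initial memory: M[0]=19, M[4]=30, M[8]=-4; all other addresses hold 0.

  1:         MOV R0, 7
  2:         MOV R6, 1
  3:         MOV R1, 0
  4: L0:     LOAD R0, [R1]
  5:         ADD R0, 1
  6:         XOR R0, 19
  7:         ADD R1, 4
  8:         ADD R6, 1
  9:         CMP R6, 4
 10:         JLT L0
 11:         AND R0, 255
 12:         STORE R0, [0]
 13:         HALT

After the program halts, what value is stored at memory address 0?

238

R0=7
R6=1
R1=0
R0=M[0]=19
R0=19+1=20
R0=20^19=7
R1=0+4=4
R6=1+1=2
CMP R6, 4  (cmp 2,4)
JLT L0: taken
R0=M[4]=30
R0=30+1=31
R0=31^19=12
R1=4+4=8
R6=2+1=3
CMP R6, 4  (cmp 3,4)
JLT L0: taken
R0=M[8]=-4
R0=(-4)+1=-3
R0=(-3)^19=-18
R1=8+4=12
R6=3+1=4
CMP R6, 4  (cmp 4,4)
JLT L0: not taken
R0=(-18)&255=238
STORE R0, [0] → M[0]=238
halt.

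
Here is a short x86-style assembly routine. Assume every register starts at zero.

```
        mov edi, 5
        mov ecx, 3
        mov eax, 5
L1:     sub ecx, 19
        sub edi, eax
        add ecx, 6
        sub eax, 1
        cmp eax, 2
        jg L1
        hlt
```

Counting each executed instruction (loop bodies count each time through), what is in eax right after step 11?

edi=5
ecx=3
eax=5
ecx=3-19=-16
edi=5-5=0
ecx=(-16)+6=-10
eax=5-1=4
cmp eax, 2  (cmp 4,2)
jg L1: taken
ecx=(-10)-19=-29
edi=0-4=-4
After step 11: eax = 4.

4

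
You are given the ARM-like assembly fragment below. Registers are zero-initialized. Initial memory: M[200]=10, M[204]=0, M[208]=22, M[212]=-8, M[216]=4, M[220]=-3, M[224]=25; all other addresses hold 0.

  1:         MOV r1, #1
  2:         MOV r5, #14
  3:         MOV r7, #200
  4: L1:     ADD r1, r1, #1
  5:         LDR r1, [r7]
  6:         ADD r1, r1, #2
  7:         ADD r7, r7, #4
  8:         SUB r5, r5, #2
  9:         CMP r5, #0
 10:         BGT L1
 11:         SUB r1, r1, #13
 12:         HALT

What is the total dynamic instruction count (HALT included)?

MOV r1, #1 → r1=1
MOV r5, #14 → r5=14
MOV r7, #200 → r7=200
ADD r1, r1, #1 → r1=1+1=2
LDR r1, [r7] → r1=M[200]=10
ADD r1, r1, #2 → r1=10+2=12
ADD r7, r7, #4 → r7=200+4=204
SUB r5, r5, #2 → r5=14-2=12
CMP r5, #0  (cmp 12,0)
BGT L1: taken
ADD r1, r1, #1 → r1=12+1=13
LDR r1, [r7] → r1=M[204]=0
ADD r1, r1, #2 → r1=0+2=2
ADD r7, r7, #4 → r7=204+4=208
SUB r5, r5, #2 → r5=12-2=10
CMP r5, #0  (cmp 10,0)
BGT L1: taken
ADD r1, r1, #1 → r1=2+1=3
LDR r1, [r7] → r1=M[208]=22
ADD r1, r1, #2 → r1=22+2=24
ADD r7, r7, #4 → r7=208+4=212
SUB r5, r5, #2 → r5=10-2=8
CMP r5, #0  (cmp 8,0)
BGT L1: taken
ADD r1, r1, #1 → r1=24+1=25
LDR r1, [r7] → r1=M[212]=-8
ADD r1, r1, #2 → r1=(-8)+2=-6
ADD r7, r7, #4 → r7=212+4=216
SUB r5, r5, #2 → r5=8-2=6
CMP r5, #0  (cmp 6,0)
BGT L1: taken
ADD r1, r1, #1 → r1=(-6)+1=-5
LDR r1, [r7] → r1=M[216]=4
ADD r1, r1, #2 → r1=4+2=6
ADD r7, r7, #4 → r7=216+4=220
SUB r5, r5, #2 → r5=6-2=4
CMP r5, #0  (cmp 4,0)
BGT L1: taken
ADD r1, r1, #1 → r1=6+1=7
LDR r1, [r7] → r1=M[220]=-3
ADD r1, r1, #2 → r1=(-3)+2=-1
ADD r7, r7, #4 → r7=220+4=224
SUB r5, r5, #2 → r5=4-2=2
CMP r5, #0  (cmp 2,0)
BGT L1: taken
ADD r1, r1, #1 → r1=(-1)+1=0
LDR r1, [r7] → r1=M[224]=25
ADD r1, r1, #2 → r1=25+2=27
ADD r7, r7, #4 → r7=224+4=228
SUB r5, r5, #2 → r5=2-2=0
CMP r5, #0  (cmp 0,0)
BGT L1: not taken
SUB r1, r1, #13 → r1=27-13=14
halt.
Total executed instructions: 54.

54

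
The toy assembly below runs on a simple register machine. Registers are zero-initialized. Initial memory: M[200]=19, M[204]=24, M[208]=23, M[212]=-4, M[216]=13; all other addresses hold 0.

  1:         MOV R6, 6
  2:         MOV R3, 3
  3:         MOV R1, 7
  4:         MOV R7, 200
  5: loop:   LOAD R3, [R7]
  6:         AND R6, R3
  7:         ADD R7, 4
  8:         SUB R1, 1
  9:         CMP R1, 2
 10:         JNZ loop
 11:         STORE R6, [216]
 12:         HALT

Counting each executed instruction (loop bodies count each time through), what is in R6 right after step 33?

MOV R6, 6 → R6=6
MOV R3, 3 → R3=3
MOV R1, 7 → R1=7
MOV R7, 200 → R7=200
LOAD R3, [R7] → R3=M[200]=19
AND R6, R3 → R6=6&19=2
ADD R7, 4 → R7=200+4=204
SUB R1, 1 → R1=7-1=6
CMP R1, 2  (cmp 6,2)
JNZ loop: taken
LOAD R3, [R7] → R3=M[204]=24
AND R6, R3 → R6=2&24=0
ADD R7, 4 → R7=204+4=208
SUB R1, 1 → R1=6-1=5
CMP R1, 2  (cmp 5,2)
JNZ loop: taken
LOAD R3, [R7] → R3=M[208]=23
AND R6, R3 → R6=0&23=0
ADD R7, 4 → R7=208+4=212
SUB R1, 1 → R1=5-1=4
CMP R1, 2  (cmp 4,2)
JNZ loop: taken
LOAD R3, [R7] → R3=M[212]=-4
AND R6, R3 → R6=0&(-4)=0
ADD R7, 4 → R7=212+4=216
SUB R1, 1 → R1=4-1=3
CMP R1, 2  (cmp 3,2)
JNZ loop: taken
LOAD R3, [R7] → R3=M[216]=13
AND R6, R3 → R6=0&13=0
ADD R7, 4 → R7=216+4=220
SUB R1, 1 → R1=3-1=2
CMP R1, 2  (cmp 2,2)
After step 33: R6 = 0.

0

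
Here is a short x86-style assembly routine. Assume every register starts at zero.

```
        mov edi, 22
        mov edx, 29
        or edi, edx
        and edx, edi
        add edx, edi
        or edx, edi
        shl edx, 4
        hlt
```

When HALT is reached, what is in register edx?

1008

mov edi, 22 → edi=22
mov edx, 29 → edx=29
or edi, edx → edi=22|29=31
and edx, edi → edx=29&31=29
add edx, edi → edx=29+31=60
or edx, edi → edx=60|31=63
shl edx, 4 → edx=63<<4=1008
halt.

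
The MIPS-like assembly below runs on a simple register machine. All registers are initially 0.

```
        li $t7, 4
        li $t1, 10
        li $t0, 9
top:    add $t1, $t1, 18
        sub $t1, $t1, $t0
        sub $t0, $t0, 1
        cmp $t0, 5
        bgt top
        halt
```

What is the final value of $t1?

52

$t7=4
$t1=10
$t0=9
$t1=10+18=28
$t1=28-9=19
$t0=9-1=8
cmp $t0, 5  (cmp 8,5)
bgt top: taken
$t1=19+18=37
$t1=37-8=29
$t0=8-1=7
cmp $t0, 5  (cmp 7,5)
bgt top: taken
$t1=29+18=47
$t1=47-7=40
$t0=7-1=6
cmp $t0, 5  (cmp 6,5)
bgt top: taken
$t1=40+18=58
$t1=58-6=52
$t0=6-1=5
cmp $t0, 5  (cmp 5,5)
bgt top: not taken
halt.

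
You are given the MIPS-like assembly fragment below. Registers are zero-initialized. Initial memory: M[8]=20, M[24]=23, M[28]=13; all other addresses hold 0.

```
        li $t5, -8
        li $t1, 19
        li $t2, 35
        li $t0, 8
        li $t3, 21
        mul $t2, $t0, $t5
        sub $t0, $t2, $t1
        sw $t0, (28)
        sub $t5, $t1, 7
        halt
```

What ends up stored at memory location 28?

-83

after li $t5, -8: $t5=-8
after li $t1, 19: $t1=19
after li $t2, 35: $t2=35
after li $t0, 8: $t0=8
after li $t3, 21: $t3=21
after mul $t2, $t0, $t5: $t2=8*(-8)=-64
after sub $t0, $t2, $t1: $t0=(-64)-19=-83
sw $t0, (28) → M[28]=-83
after sub $t5, $t1, 7: $t5=19-7=12
halt.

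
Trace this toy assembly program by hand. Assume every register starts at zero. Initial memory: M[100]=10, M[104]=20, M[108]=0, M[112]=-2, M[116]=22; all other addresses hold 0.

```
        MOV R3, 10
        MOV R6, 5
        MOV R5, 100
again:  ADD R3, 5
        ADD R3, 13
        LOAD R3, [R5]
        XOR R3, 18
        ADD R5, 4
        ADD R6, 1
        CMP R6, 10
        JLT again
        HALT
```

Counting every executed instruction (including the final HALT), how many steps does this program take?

44

MOV R3, 10 → R3=10
MOV R6, 5 → R6=5
MOV R5, 100 → R5=100
ADD R3, 5 → R3=10+5=15
ADD R3, 13 → R3=15+13=28
LOAD R3, [R5] → R3=M[100]=10
XOR R3, 18 → R3=10^18=24
ADD R5, 4 → R5=100+4=104
ADD R6, 1 → R6=5+1=6
CMP R6, 10  (cmp 6,10)
JLT again: taken
ADD R3, 5 → R3=24+5=29
ADD R3, 13 → R3=29+13=42
LOAD R3, [R5] → R3=M[104]=20
XOR R3, 18 → R3=20^18=6
ADD R5, 4 → R5=104+4=108
ADD R6, 1 → R6=6+1=7
CMP R6, 10  (cmp 7,10)
JLT again: taken
ADD R3, 5 → R3=6+5=11
ADD R3, 13 → R3=11+13=24
LOAD R3, [R5] → R3=M[108]=0
XOR R3, 18 → R3=0^18=18
ADD R5, 4 → R5=108+4=112
ADD R6, 1 → R6=7+1=8
CMP R6, 10  (cmp 8,10)
JLT again: taken
ADD R3, 5 → R3=18+5=23
ADD R3, 13 → R3=23+13=36
LOAD R3, [R5] → R3=M[112]=-2
XOR R3, 18 → R3=(-2)^18=-20
ADD R5, 4 → R5=112+4=116
ADD R6, 1 → R6=8+1=9
CMP R6, 10  (cmp 9,10)
JLT again: taken
ADD R3, 5 → R3=(-20)+5=-15
ADD R3, 13 → R3=(-15)+13=-2
LOAD R3, [R5] → R3=M[116]=22
XOR R3, 18 → R3=22^18=4
ADD R5, 4 → R5=116+4=120
ADD R6, 1 → R6=9+1=10
CMP R6, 10  (cmp 10,10)
JLT again: not taken
halt.
Total executed instructions: 44.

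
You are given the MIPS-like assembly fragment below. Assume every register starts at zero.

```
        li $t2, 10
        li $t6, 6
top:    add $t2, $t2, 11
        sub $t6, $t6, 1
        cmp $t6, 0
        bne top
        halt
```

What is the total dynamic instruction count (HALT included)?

27

li $t2, 10 → $t2=10
li $t6, 6 → $t6=6
add $t2, $t2, 11 → $t2=10+11=21
sub $t6, $t6, 1 → $t6=6-1=5
cmp $t6, 0  (cmp 5,0)
bne top: taken
add $t2, $t2, 11 → $t2=21+11=32
sub $t6, $t6, 1 → $t6=5-1=4
cmp $t6, 0  (cmp 4,0)
bne top: taken
add $t2, $t2, 11 → $t2=32+11=43
sub $t6, $t6, 1 → $t6=4-1=3
cmp $t6, 0  (cmp 3,0)
bne top: taken
add $t2, $t2, 11 → $t2=43+11=54
sub $t6, $t6, 1 → $t6=3-1=2
cmp $t6, 0  (cmp 2,0)
bne top: taken
add $t2, $t2, 11 → $t2=54+11=65
sub $t6, $t6, 1 → $t6=2-1=1
cmp $t6, 0  (cmp 1,0)
bne top: taken
add $t2, $t2, 11 → $t2=65+11=76
sub $t6, $t6, 1 → $t6=1-1=0
cmp $t6, 0  (cmp 0,0)
bne top: not taken
halt.
Total executed instructions: 27.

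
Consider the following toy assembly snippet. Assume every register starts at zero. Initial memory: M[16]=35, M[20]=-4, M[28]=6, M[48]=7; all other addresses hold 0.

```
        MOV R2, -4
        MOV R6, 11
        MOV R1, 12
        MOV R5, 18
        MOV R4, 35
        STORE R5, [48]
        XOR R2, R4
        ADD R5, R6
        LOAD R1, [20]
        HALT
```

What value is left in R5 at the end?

R2=-4
R6=11
R1=12
R5=18
R4=35
STORE R5, [48] → M[48]=18
R2=(-4)^35=-33
R5=18+11=29
R1=M[20]=-4
halt.

29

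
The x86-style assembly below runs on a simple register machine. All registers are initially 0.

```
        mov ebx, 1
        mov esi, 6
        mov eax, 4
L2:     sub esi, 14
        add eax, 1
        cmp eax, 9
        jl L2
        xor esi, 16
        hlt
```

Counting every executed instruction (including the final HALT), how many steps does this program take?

mov ebx, 1 → ebx=1
mov esi, 6 → esi=6
mov eax, 4 → eax=4
sub esi, 14 → esi=6-14=-8
add eax, 1 → eax=4+1=5
cmp eax, 9  (cmp 5,9)
jl L2: taken
sub esi, 14 → esi=(-8)-14=-22
add eax, 1 → eax=5+1=6
cmp eax, 9  (cmp 6,9)
jl L2: taken
sub esi, 14 → esi=(-22)-14=-36
add eax, 1 → eax=6+1=7
cmp eax, 9  (cmp 7,9)
jl L2: taken
sub esi, 14 → esi=(-36)-14=-50
add eax, 1 → eax=7+1=8
cmp eax, 9  (cmp 8,9)
jl L2: taken
sub esi, 14 → esi=(-50)-14=-64
add eax, 1 → eax=8+1=9
cmp eax, 9  (cmp 9,9)
jl L2: not taken
xor esi, 16 → esi=(-64)^16=-48
halt.
Total executed instructions: 25.

25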